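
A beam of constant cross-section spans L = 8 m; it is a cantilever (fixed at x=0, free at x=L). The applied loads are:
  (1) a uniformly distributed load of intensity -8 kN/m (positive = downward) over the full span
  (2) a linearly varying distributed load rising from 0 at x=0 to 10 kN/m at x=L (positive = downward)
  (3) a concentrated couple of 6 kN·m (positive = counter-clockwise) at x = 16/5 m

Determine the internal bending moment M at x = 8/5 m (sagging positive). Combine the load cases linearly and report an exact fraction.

Load 1 — uniform load w=-8 kN/m over full span:
  M_1 = -w(L-x)²/2 = -(-8)·(8-(8/5))²/2 = 4096/25 kN·m
Load 2 — triangular load w₀=10 kN/m (0→w₀ over full span):
  M_2 = w₀Lx/2 - w₀L²/3 - w₀x³/(6L) = 10·8·(8/5)/2 - 10·8²/3 - 10·(8/5)³/(6·8) = -11264/75 kN·m
Load 3 — applied couple M₀=6 kN·m at a=16/5 m (b=L-a=24/5):
  M_3 = M₀  [x≤a] = 6 = 6 kN·m
Superposition: M = Σ M_i = 1474/75 kN·m ≈ 19.653333 kN·m

M(8/5) = 1474/75 kN·m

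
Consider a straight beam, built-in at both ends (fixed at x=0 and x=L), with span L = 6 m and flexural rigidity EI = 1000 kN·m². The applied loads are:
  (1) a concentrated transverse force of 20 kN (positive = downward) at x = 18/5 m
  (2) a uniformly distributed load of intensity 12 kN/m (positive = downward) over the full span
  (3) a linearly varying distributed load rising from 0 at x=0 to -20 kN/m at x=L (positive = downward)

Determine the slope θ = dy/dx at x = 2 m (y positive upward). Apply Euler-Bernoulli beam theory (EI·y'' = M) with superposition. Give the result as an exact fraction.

θ(2) = -302/28125 rad

Load 1 — point force P=20 kN at a=18/5 m (b=L-a=12/5):
  θ_1 = -Pb²x(2aL-(3a+b)x)/(2L³EI)  [x≤a] = -20·(12/5)²·2·(2·(18/5)·6-(3·(18/5)+(12/5))·2)/(2·6³·1000) = -28/3125 rad
Load 2 — uniform load w=12 kN/m over full span:
  θ_2 = -wx(L-x)(L-2x)/(12EI) = -12·2·(6-2)·(6-2·2)/(12·1000) = -2/125 rad
Load 3 — triangular load w₀=-20 kN/m (0→w₀ over full span):
  θ_3 = -w₀(2x(L-x)(L-2x)(x+2L)+x²(L-x)²)/(120LEI) = -(-20)·(2·2·(6-2)·(6-2·2)·(2+2·6)+2²·(6-2)²)/(120·6·1000) = 16/1125 rad
Superposition: θ = Σ θ_i = -302/28125 rad ≈ -0.010738 rad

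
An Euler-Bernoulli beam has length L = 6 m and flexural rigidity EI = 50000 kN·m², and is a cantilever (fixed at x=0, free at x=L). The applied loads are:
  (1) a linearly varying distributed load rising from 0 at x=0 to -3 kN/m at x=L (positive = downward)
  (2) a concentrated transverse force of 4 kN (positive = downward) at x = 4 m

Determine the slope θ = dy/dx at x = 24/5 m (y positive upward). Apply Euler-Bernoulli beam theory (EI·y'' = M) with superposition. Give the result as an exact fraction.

Load 1 — triangular load w₀=-3 kN/m (0→w₀ over full span):
  θ_1 = (w₀Lx²/4-w₀L²x/3-w₀x⁴/(24L))/EI = ((-3)·6·(24/5)²/4-(-3)·6²·(24/5)/3-(-3)·(24/5)⁴/(24·6))/50000 = 3132/1953125 rad
Load 2 — point force P=4 kN at a=4 m (b=L-a=2):
  θ_2 = -Pa²/(2EI)  [x>a] = -4·4²/(2·50000) = -2/3125 rad
Superposition: θ = Σ θ_i = 1882/1953125 rad ≈ 0.000964 rad

θ(24/5) = 1882/1953125 rad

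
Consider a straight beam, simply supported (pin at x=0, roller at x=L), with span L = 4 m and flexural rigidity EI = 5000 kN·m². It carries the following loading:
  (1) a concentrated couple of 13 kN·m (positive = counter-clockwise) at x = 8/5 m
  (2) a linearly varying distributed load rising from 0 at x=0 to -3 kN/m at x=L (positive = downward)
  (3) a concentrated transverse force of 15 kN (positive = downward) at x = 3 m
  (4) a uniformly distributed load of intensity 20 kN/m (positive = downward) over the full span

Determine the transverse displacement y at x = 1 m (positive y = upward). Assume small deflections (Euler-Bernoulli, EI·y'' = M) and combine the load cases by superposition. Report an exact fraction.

Load 1 — applied couple M₀=13 kN·m at a=8/5 m (b=L-a=12/5):
  y_1 = (M₀x³/(6L)+C₁x)/EI  [x≤a] with C₁=M₀(3b²-L²)/(6L)=52/75 = (13·1³/(6·4)+(52/75)·1)/5000 = 247/1000000 m
Load 2 — triangular load w₀=-3 kN/m (0→w₀ over full span):
  y_2 = -w₀x(7L⁴-10L²x²+3x⁴)/(360LEI) = -(-3)·1·(7·4⁴-10·4²·1²+3·1⁴)/(360·4·5000) = 109/160000 m
Load 3 — point force P=15 kN at a=3 m (b=L-a=1):
  y_3 = -Pbx(L²-b²-x²)/(6LEI)  [x≤a] = -15·1·1·(4²-1²-1²)/(6·4·5000) = -7/4000 m
Load 4 — uniform load w=20 kN/m over full span:
  y_4 = -wx(L³-2Lx²+x³)/(24EI) = -20·1·(4³-2·4·1²+1³)/(24·5000) = -19/2000 m
Superposition: y = Σ y_i = -41287/4000000 m ≈ -0.010322 m

y(1) = -41287/4000000 m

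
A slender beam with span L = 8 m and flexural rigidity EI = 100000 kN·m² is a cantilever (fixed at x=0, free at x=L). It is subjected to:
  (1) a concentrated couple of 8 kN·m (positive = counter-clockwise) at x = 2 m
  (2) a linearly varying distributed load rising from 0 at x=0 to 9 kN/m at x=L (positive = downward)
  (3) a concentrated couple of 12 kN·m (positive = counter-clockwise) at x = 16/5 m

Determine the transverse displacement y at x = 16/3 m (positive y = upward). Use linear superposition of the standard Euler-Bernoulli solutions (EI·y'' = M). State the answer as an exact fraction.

Load 1 — applied couple M₀=8 kN·m at a=2 m (b=L-a=6):
  y_1 = M₀a(2x-a)/(2EI)  [x>a] = 8·2·(2·(16/3)-2)/(2·100000) = 13/18750 m
Load 2 — triangular load w₀=9 kN/m (0→w₀ over full span):
  y_2 = (w₀Lx³/12-w₀L²x²/6-w₀x⁵/(120L))/EI = (9·8·(16/3)³/12-9·8²·(16/3)²/6-9·(16/3)⁵/(120·8))/100000 = -23552/1265625 m
Load 3 — applied couple M₀=12 kN·m at a=16/5 m (b=L-a=24/5):
  y_3 = M₀a(2x-a)/(2EI)  [x>a] = 12·(16/5)·(2·(16/3)-(16/5))/(2·100000) = 112/78125 m
Superposition: y = Σ y_i = -208601/12656250 m ≈ -0.016482 m

y(16/3) = -208601/12656250 m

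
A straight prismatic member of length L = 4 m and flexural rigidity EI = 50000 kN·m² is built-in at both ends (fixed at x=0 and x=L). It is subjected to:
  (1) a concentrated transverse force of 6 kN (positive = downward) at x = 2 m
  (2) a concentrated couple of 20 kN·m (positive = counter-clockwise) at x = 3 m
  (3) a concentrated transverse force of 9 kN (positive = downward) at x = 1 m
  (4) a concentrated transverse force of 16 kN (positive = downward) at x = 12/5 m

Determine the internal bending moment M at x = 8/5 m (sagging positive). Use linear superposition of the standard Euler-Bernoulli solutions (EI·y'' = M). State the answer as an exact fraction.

Load 1 — point force P=6 kN at a=2 m (b=L-a=2):
  M_1 = Pb²(3a+b)x/L³ - Pab²/L²  [x≤a] = 6·2²·(3·2+2)·(8/5)/4³ - 6·2·2²/4² = 9/5 kN·m
Load 2 — applied couple M₀=20 kN·m at a=3 m (b=L-a=1):
  M_2 = R_Ax - M_A  [x≤a] with R_A=45/8, M_A=25/4 = (45/8)·(8/5) - (25/4) = 11/4 kN·m
Load 3 — point force P=9 kN at a=1 m (b=L-a=3):
  M_3 = Pa²(a+3b)(L-x)/L³ - Pa²b/L²  [x>a] = 9·1²·(1+3·3)·(4-(8/5))/4³ - 9·1²·3/4² = 27/16 kN·m
Load 4 — point force P=16 kN at a=12/5 m (b=L-a=8/5):
  M_4 = Pb²(3a+b)x/L³ - Pab²/L²  [x≤a] = 16·(8/5)²·(3·(12/5)+(8/5))·(8/5)/4³ - 16·(12/5)·(8/5)²/4² = 1792/625 kN·m
Superposition: M = Σ M_i = 91047/10000 kN·m ≈ 9.104700 kN·m

M(8/5) = 91047/10000 kN·m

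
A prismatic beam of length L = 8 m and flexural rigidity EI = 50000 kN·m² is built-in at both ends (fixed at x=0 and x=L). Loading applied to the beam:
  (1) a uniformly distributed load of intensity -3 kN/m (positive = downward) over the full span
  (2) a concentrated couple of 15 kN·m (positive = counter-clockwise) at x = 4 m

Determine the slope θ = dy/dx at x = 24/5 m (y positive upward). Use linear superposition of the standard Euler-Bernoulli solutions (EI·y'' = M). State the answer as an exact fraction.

θ(24/5) = -117/1562500 rad

Load 1 — uniform load w=-3 kN/m over full span:
  θ_1 = -wx(L-x)(L-2x)/(12EI) = -(-3)·(24/5)·(8-(24/5))·(8-2·(24/5))/(12·50000) = -48/390625 rad
Load 2 — applied couple M₀=15 kN·m at a=4 m (b=L-a=4):
  θ_2 = (R_Ax²/2 - M_Ax - M₀(x-a))/EI  [x>a] with R_A=45/16, M_A=15/4 = ((45/16)·(24/5)²/2 - (15/4)·(24/5) - 15·((24/5)-4))/50000 = 3/62500 rad
Superposition: θ = Σ θ_i = -117/1562500 rad ≈ -0.000075 rad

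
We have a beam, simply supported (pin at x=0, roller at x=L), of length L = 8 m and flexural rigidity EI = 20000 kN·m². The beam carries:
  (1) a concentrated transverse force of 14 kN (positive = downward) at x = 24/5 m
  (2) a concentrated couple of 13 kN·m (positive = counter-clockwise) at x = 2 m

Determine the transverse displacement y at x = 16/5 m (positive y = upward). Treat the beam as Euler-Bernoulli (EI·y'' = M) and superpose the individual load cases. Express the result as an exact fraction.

Load 1 — point force P=14 kN at a=24/5 m (b=L-a=16/5):
  y_1 = -Pbx(L²-b²-x²)/(6LEI)  [x≤a] = -14·(16/5)·(16/5)·(8²-(16/5)²-(16/5)²)/(6·8·20000) = -7616/1171875 m
Load 2 — applied couple M₀=13 kN·m at a=2 m (b=L-a=6):
  y_2 = (M₀x³/(6L)-M₀(x-a)²/2+C₁x)/EI  [x>a] with C₁=M₀(3b²-L²)/(6L)=143/12 = (13·(16/5)³/(6·8)-13·((16/5)-2)²/2+(143/12)·(16/5))/20000 = 2353/1250000 m
Superposition: y = Σ y_i = -86561/18750000 m ≈ -0.004617 m

y(16/5) = -86561/18750000 m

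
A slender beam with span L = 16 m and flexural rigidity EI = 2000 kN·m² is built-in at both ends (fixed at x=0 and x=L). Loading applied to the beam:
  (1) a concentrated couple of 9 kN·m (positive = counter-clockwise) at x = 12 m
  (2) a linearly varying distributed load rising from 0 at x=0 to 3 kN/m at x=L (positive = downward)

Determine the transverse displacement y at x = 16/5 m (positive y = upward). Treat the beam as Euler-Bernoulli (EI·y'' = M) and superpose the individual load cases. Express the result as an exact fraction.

y(16/5) = -201599/3906250 m

Load 1 — applied couple M₀=9 kN·m at a=12 m (b=L-a=4):
  y_1 = (R_Ax³/6 - M_Ax²/2)/EI  [x≤a] with R_A=81/128, M_A=45/16 = ((81/128)·(16/5)³/6 - (45/16)·(16/5)²/2)/2000 = -171/31250 m
Load 2 — triangular load w₀=3 kN/m (0→w₀ over full span):
  y_2 = -w₀x²(L-x)²(x+2L)/(120LEI) = -3·(16/5)²·(16-(16/5))²·((16/5)+2·16)/(120·16·2000) = -90112/1953125 m
Superposition: y = Σ y_i = -201599/3906250 m ≈ -0.051609 m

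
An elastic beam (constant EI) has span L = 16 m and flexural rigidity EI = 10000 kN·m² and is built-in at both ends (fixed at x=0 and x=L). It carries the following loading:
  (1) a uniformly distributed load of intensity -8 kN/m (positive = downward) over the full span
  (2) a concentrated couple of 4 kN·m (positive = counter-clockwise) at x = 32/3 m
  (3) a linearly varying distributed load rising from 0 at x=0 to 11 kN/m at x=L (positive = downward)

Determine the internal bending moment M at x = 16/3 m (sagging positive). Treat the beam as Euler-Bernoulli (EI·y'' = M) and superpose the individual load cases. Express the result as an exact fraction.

Load 1 — uniform load w=-8 kN/m over full span:
  M_1 = wLx/2 - wL²/12 - wx²/2 = (-8)·16·(16/3)/2 - (-8)·16²/12 - (-8)·(16/3)²/2 = -512/9 kN·m
Load 2 — applied couple M₀=4 kN·m at a=32/3 m (b=L-a=16/3):
  M_2 = R_Ax - M_A  [x≤a] with R_A=1/3, M_A=4/3 = (1/3)·(16/3) - (4/3) = 4/9 kN·m
Load 3 — triangular load w₀=11 kN/m (0→w₀ over full span):
  M_3 = 3w₀Lx/20 - w₀L²/30 - w₀x³/(6L) = 3·11·16·(16/3)/20 - 11·16²/30 - 11·(16/3)³/(6·16) = 11968/405 kN·m
Superposition: M = Σ M_i = -10892/405 kN·m ≈ -26.893827 kN·m

M(16/3) = -10892/405 kN·m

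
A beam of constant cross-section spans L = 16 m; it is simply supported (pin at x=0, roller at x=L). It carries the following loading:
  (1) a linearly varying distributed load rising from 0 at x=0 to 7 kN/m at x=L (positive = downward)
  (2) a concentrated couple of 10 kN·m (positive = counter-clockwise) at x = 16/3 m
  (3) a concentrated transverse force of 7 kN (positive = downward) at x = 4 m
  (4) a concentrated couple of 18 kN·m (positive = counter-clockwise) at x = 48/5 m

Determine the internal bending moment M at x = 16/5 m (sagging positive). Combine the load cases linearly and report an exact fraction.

M(16/5) = 9968/125 kN·m

Load 1 — triangular load w₀=7 kN/m (0→w₀ over full span):
  M_1 = w₀Lx/6 - w₀x³/(6L) = 7·16·(16/5)/6 - 7·(16/5)³/(6·16) = 7168/125 kN·m
Load 2 — applied couple M₀=10 kN·m at a=16/3 m (b=L-a=32/3):
  M_2 = M₀x/L  [x≤a] = 10·(16/5)/16 = 2 kN·m
Load 3 — point force P=7 kN at a=4 m (b=L-a=12):
  M_3 = Pbx/L  [x≤a] = 7·12·(16/5)/16 = 84/5 kN·m
Load 4 — applied couple M₀=18 kN·m at a=48/5 m (b=L-a=32/5):
  M_4 = M₀x/L  [x≤a] = 18·(16/5)/16 = 18/5 kN·m
Superposition: M = Σ M_i = 9968/125 kN·m ≈ 79.744000 kN·m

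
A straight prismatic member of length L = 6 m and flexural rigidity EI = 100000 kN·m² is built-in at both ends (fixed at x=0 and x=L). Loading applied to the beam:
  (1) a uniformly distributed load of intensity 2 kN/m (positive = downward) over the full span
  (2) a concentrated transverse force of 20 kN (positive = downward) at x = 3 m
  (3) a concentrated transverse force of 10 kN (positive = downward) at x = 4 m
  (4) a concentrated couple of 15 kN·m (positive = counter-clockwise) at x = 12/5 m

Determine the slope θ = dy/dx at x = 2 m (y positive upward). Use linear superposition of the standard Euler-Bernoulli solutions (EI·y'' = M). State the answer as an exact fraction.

θ(2) = -431/3375000 rad

Load 1 — uniform load w=2 kN/m over full span:
  θ_1 = -wx(L-x)(L-2x)/(12EI) = -2·2·(6-2)·(6-2·2)/(12·100000) = -1/37500 rad
Load 2 — point force P=20 kN at a=3 m (b=L-a=3):
  θ_2 = -Pb²x(2aL-(3a+b)x)/(2L³EI)  [x≤a] = -20·3²·2·(2·3·6-(3·3+3)·2)/(2·6³·100000) = -1/10000 rad
Load 3 — point force P=10 kN at a=4 m (b=L-a=2):
  θ_3 = -Pb²x(2aL-(3a+b)x)/(2L³EI)  [x≤a] = -10·2²·2·(2·4·6-(3·4+2)·2)/(2·6³·100000) = -1/27000 rad
Load 4 — applied couple M₀=15 kN·m at a=12/5 m (b=L-a=18/5):
  θ_4 = (R_Ax²/2 - M_Ax)/EI  [x≤a] with R_A=18/5, M_A=9/5 = ((18/5)·2²/2 - (9/5)·2)/100000 = 9/250000 rad
Superposition: θ = Σ θ_i = -431/3375000 rad ≈ -0.000128 rad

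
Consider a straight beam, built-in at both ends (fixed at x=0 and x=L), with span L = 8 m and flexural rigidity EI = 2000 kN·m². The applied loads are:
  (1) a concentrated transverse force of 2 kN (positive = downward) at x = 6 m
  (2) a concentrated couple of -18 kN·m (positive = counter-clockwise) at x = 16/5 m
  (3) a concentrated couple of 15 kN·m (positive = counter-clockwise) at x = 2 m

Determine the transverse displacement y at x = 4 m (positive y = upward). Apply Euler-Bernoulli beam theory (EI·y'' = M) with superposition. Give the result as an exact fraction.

y(4) = 61/150000 m

Load 1 — point force P=2 kN at a=6 m (b=L-a=2):
  y_1 = -Pb²x²(3aL-(3a+b)x)/(6L³EI)  [x≤a] = -2·2²·4²·(3·6·8-(3·6+2)·4)/(6·8³·2000) = -1/750 m
Load 2 — applied couple M₀=-18 kN·m at a=16/5 m (b=L-a=24/5):
  y_2 = (R_Ax³/6 - M_Ax²/2 - M₀(x-a)²/2)/EI  [x>a] with R_A=-81/25, M_A=-54/25 = ((-81/25)·4³/6 - (-54/25)·4²/2 - (-18)·(4-(16/5))²/2)/2000 = -18/3125 m
Load 3 — applied couple M₀=15 kN·m at a=2 m (b=L-a=6):
  y_3 = (R_Ax³/6 - M_Ax²/2 - M₀(x-a)²/2)/EI  [x>a] with R_A=135/64, M_A=-45/16 = ((135/64)·4³/6 - (-45/16)·4²/2 - 15·(4-2)²/2)/2000 = 3/400 m
Superposition: y = Σ y_i = 61/150000 m ≈ 0.000407 m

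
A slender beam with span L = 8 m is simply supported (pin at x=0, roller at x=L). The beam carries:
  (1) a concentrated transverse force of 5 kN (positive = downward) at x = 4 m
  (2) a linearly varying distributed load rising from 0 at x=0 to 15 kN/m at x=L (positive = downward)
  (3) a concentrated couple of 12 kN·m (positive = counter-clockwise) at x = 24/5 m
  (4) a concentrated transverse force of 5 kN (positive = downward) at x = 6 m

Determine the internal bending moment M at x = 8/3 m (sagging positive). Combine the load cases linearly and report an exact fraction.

Load 1 — point force P=5 kN at a=4 m (b=L-a=4):
  M_1 = Pbx/L  [x≤a] = 5·4·(8/3)/8 = 20/3 kN·m
Load 2 — triangular load w₀=15 kN/m (0→w₀ over full span):
  M_2 = w₀Lx/6 - w₀x³/(6L) = 15·8·(8/3)/6 - 15·(8/3)³/(6·8) = 1280/27 kN·m
Load 3 — applied couple M₀=12 kN·m at a=24/5 m (b=L-a=16/5):
  M_3 = M₀x/L  [x≤a] = 12·(8/3)/8 = 4 kN·m
Load 4 — point force P=5 kN at a=6 m (b=L-a=2):
  M_4 = Pbx/L  [x≤a] = 5·2·(8/3)/8 = 10/3 kN·m
Superposition: M = Σ M_i = 1658/27 kN·m ≈ 61.407407 kN·m

M(8/3) = 1658/27 kN·m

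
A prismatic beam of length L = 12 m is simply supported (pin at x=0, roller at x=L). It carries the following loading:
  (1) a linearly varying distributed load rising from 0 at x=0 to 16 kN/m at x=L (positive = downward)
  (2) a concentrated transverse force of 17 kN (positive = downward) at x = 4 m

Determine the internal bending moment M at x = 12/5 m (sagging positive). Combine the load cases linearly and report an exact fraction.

Load 1 — triangular load w₀=16 kN/m (0→w₀ over full span):
  M_1 = w₀Lx/6 - w₀x³/(6L) = 16·12·(12/5)/6 - 16·(12/5)³/(6·12) = 9216/125 kN·m
Load 2 — point force P=17 kN at a=4 m (b=L-a=8):
  M_2 = Pbx/L  [x≤a] = 17·8·(12/5)/12 = 136/5 kN·m
Superposition: M = Σ M_i = 12616/125 kN·m ≈ 100.928000 kN·m

M(12/5) = 12616/125 kN·m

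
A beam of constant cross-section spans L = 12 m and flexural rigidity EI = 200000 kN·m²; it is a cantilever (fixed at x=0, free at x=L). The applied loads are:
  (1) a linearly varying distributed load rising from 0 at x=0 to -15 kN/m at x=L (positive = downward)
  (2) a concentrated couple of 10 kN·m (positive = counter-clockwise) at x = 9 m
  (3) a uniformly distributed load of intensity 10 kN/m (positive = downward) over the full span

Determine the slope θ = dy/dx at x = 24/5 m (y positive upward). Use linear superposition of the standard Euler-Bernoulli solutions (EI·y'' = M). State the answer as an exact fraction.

Load 1 — triangular load w₀=-15 kN/m (0→w₀ over full span):
  θ_1 = (w₀Lx²/4-w₀L²x/3-w₀x⁴/(24L))/EI = ((-15)·12·(24/5)²/4-(-15)·12²·(24/5)/3-(-15)·(24/5)⁴/(24·12))/200000 = 4779/390625 rad
Load 2 — applied couple M₀=10 kN·m at a=9 m (b=L-a=3):
  θ_2 = M₀x/EI  [x≤a] = 10·(24/5)/200000 = 3/12500 rad
Load 3 — uniform load w=10 kN/m over full span:
  θ_3 = -wx(x²-3Lx+3L²)/(6EI) = -10·(24/5)·((24/5)²-3·12·(24/5)+3·12²)/(6·200000) = -882/78125 rad
Superposition: θ = Σ θ_i = 1851/1562500 rad ≈ 0.001185 rad

θ(24/5) = 1851/1562500 rad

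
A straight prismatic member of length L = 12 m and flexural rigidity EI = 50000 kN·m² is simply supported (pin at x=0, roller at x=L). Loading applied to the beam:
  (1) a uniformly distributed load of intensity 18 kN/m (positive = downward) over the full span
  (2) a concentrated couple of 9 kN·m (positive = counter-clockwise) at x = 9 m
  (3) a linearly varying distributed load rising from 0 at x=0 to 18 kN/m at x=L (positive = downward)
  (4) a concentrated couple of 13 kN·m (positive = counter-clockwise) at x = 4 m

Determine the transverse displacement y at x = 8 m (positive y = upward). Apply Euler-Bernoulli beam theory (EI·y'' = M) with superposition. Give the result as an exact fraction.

y(8) = -57557/450000 m

Load 1 — uniform load w=18 kN/m over full span:
  y_1 = -wx(L³-2Lx²+x³)/(24EI) = -18·8·(12³-2·12·8²+8³)/(24·50000) = -264/3125 m
Load 2 — applied couple M₀=9 kN·m at a=9 m (b=L-a=3):
  y_2 = (M₀x³/(6L)+C₁x)/EI  [x≤a] with C₁=M₀(3b²-L²)/(6L)=-117/8 = (9·8³/(6·12)+(-117/8)·8)/50000 = -53/50000 m
Load 3 — triangular load w₀=18 kN/m (0→w₀ over full span):
  y_3 = -w₀x(7L⁴-10L²x²+3x⁴)/(360LEI) = -18·8·(7·12⁴-10·12²·8²+3·8⁴)/(360·12·50000) = -136/3125 m
Load 4 — applied couple M₀=13 kN·m at a=4 m (b=L-a=8):
  y_4 = (M₀x³/(6L)-M₀(x-a)²/2+C₁x)/EI  [x>a] with C₁=M₀(3b²-L²)/(6L)=26/3 = (13·8³/(6·12)-13·(8-4)²/2+(26/3)·8)/50000 = 13/11250 m
Superposition: y = Σ y_i = -57557/450000 m ≈ -0.127904 m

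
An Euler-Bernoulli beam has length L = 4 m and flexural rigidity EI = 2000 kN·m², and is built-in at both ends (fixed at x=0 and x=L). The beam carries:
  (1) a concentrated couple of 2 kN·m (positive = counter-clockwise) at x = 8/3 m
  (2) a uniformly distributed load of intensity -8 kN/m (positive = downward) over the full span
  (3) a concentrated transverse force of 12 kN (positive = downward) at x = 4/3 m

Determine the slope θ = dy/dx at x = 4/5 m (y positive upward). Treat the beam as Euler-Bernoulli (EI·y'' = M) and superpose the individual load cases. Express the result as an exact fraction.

Load 1 — applied couple M₀=2 kN·m at a=8/3 m (b=L-a=4/3):
  θ_1 = (R_Ax²/2 - M_Ax)/EI  [x≤a] with R_A=2/3, M_A=2/3 = ((2/3)·(4/5)²/2 - (2/3)·(4/5))/2000 = -1/6250 rad
Load 2 — uniform load w=-8 kN/m over full span:
  θ_2 = -wx(L-x)(L-2x)/(12EI) = -(-8)·(4/5)·(4-(4/5))·(4-2·(4/5))/(12·2000) = 32/15625 rad
Load 3 — point force P=12 kN at a=4/3 m (b=L-a=8/3):
  θ_3 = -Pb²x(2aL-(3a+b)x)/(2L³EI)  [x≤a] = -12·(8/3)²·(4/5)·(2·(4/3)·4-(3·(4/3)+(8/3))·(4/5))/(2·4³·2000) = -8/5625 rad
Superposition: θ = Σ θ_i = 131/281250 rad ≈ 0.000466 rad

θ(4/5) = 131/281250 rad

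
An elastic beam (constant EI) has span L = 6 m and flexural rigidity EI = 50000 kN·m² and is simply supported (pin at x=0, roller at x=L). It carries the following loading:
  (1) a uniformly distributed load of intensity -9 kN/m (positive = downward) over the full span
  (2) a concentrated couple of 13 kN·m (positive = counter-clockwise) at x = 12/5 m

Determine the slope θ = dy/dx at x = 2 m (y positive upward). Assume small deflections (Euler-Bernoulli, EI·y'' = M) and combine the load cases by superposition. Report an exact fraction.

θ(2) = 208/234375 rad

Load 1 — uniform load w=-9 kN/m over full span:
  θ_1 = -w(L³-6Lx²+4x³)/(24EI) = -(-9)·(6³-6·6·2²+4·2³)/(24·50000) = 39/50000 rad
Load 2 — applied couple M₀=13 kN·m at a=12/5 m (b=L-a=18/5):
  θ_2 = (M₀x²/(2L)+C₁)/EI  [x≤a] with C₁=M₀(3b²-L²)/(6L)=26/25 = (13·2²/(2·6)+(26/25))/50000 = 403/3750000 rad
Superposition: θ = Σ θ_i = 208/234375 rad ≈ 0.000887 rad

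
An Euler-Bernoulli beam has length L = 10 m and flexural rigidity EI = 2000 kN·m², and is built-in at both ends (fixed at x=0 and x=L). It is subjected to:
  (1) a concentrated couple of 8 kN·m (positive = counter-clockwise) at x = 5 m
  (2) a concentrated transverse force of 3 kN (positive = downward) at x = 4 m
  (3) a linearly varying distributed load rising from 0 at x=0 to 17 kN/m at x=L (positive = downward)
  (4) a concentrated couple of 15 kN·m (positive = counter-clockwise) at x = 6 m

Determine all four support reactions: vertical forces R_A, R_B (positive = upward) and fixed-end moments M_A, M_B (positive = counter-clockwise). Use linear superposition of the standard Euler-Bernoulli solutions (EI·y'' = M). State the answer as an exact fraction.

R_A = 7701/250 kN, M_A = 5084/75 kN·m, R_B = 14299/250 kN, M_B = -2102/25 kN·m

Load 1 — applied couple M₀=8 kN·m at a=5 m (b=L-a=5):
  R_A = 6M₀ab/L³ = 6·8·5·5/10³ = 6/5 kN
  M_A = M₀b(2a-b)/L² = 8·5·(2·5-5)/10² = 2 kN·m
  R_B = -6M₀ab/L³ = -6·8·5·5/10³ = -6/5 kN
  M_B = M₀a(2b-a)/L² = 8·5·(2·5-5)/10² = 2 kN·m
Load 2 — point force P=3 kN at a=4 m (b=L-a=6):
  R_A = Pb²(3a+b)/L³ = 3·6²·(3·4+6)/10³ = 243/125 kN
  M_A = Pab²/L² = 3·4·6²/10² = 108/25 kN·m
  R_B = Pa²(a+3b)/L³ = 3·4²·(4+3·6)/10³ = 132/125 kN
  M_B = -Pa²b/L² = -3·4²·6/10² = -72/25 kN·m
Load 3 — triangular load w₀=17 kN/m (0→w₀ over full span):
  R_A = 3w₀L/20 = 3·17·10/20 = 51/2 kN
  M_A = w₀L²/30 = 17·10²/30 = 170/3 kN·m
  R_B = 7w₀L/20 = 7·17·10/20 = 119/2 kN
  M_B = -w₀L²/20 = -17·10²/20 = -85 kN·m
Load 4 — applied couple M₀=15 kN·m at a=6 m (b=L-a=4):
  R_A = 6M₀ab/L³ = 6·15·6·4/10³ = 54/25 kN
  M_A = M₀b(2a-b)/L² = 15·4·(2·6-4)/10² = 24/5 kN·m
  R_B = -6M₀ab/L³ = -6·15·6·4/10³ = -54/25 kN
  M_B = M₀a(2b-a)/L² = 15·6·(2·4-6)/10² = 9/5 kN·m
Superposition: R_A = 7701/250 kN, M_A = 5084/75 kN·m, R_B = 14299/250 kN, M_B = -2102/25 kN·m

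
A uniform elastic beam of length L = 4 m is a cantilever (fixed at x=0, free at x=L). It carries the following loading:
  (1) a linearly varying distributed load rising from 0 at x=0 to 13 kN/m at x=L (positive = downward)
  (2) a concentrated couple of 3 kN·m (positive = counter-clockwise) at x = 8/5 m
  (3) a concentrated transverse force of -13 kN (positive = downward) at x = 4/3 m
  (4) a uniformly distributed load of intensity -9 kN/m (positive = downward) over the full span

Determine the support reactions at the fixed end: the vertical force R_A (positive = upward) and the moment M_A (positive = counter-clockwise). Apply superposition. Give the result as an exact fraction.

R_A = -23 kN, M_A = -23 kN·m

Load 1 — triangular load w₀=13 kN/m (0→w₀ over full span):
  R_A = w₀L/2 = 13·4/2 = 26 kN
  M_A = w₀L²/3 = 13·4²/3 = 208/3 kN·m
Load 2 — applied couple M₀=3 kN·m at a=8/5 m (b=L-a=12/5):
  R_A = 0 kN
  M_A = -M₀ = -3 kN·m
Load 3 — point force P=-13 kN at a=4/3 m (b=L-a=8/3):
  R_A = P = (-13) = -13 kN
  M_A = Pa = (-13)·(4/3) = -52/3 kN·m
Load 4 — uniform load w=-9 kN/m over full span:
  R_A = wL = (-9)·4 = -36 kN
  M_A = wL²/2 = (-9)·4²/2 = -72 kN·m
Superposition: R_A = -23 kN, M_A = -23 kN·m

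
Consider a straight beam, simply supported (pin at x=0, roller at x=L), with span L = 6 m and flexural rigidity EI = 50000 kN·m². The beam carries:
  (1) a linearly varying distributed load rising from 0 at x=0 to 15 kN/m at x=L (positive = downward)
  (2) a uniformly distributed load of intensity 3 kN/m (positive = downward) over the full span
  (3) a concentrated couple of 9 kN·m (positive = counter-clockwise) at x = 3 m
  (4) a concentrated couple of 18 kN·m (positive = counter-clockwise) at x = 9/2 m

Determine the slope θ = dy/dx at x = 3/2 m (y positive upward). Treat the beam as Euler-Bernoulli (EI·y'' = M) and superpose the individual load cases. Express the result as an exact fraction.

θ(3/2) = -19719/12800000 rad

Load 1 — triangular load w₀=15 kN/m (0→w₀ over full span):
  θ_1 = -w₀(7L⁴-30L²x²+15x⁴)/(360LEI) = -15·(7·6⁴-30·6²·(3/2)²+15·(3/2)⁴)/(360·6·50000) = -11943/12800000 rad
Load 2 — uniform load w=3 kN/m over full span:
  θ_2 = -w(L³-6Lx²+4x³)/(24EI) = -3·(6³-6·6·(3/2)²+4·(3/2)³)/(24·50000) = -297/800000 rad
Load 3 — applied couple M₀=9 kN·m at a=3 m (b=L-a=3):
  θ_3 = (M₀x²/(2L)+C₁)/EI  [x≤a] with C₁=M₀(3b²-L²)/(6L)=-9/4 = (9·(3/2)²/(2·6)+(-9/4))/50000 = -9/800000 rad
Load 4 — applied couple M₀=18 kN·m at a=9/2 m (b=L-a=3/2):
  θ_4 = (M₀x²/(2L)+C₁)/EI  [x≤a] with C₁=M₀(3b²-L²)/(6L)=-117/8 = (18·(3/2)²/(2·6)+(-117/8))/50000 = -9/40000 rad
Superposition: θ = Σ θ_i = -19719/12800000 rad ≈ -0.001541 rad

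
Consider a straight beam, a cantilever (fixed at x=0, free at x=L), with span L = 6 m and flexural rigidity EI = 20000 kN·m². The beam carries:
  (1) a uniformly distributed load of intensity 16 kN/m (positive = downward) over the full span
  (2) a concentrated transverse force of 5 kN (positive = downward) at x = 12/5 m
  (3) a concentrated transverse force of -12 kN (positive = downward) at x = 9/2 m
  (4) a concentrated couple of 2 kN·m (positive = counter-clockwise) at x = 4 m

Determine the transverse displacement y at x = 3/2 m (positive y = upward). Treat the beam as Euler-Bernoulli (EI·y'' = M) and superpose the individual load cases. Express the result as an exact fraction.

y(3/2) = -729/64000 m

Load 1 — uniform load w=16 kN/m over full span:
  y_1 = -wx²(x²-4Lx+6L²)/(24EI) = -16·(3/2)²·((3/2)²-4·6·(3/2)+6·6²)/(24·20000) = -2187/160000 m
Load 2 — point force P=5 kN at a=12/5 m (b=L-a=18/5):
  y_2 = -Px²(3a-x)/(6EI)  [x≤a] = -5·(3/2)²·(3·(12/5)-(3/2))/(6·20000) = -171/320000 m
Load 3 — point force P=-12 kN at a=9/2 m (b=L-a=3/2):
  y_3 = -Px²(3a-x)/(6EI)  [x≤a] = -(-12)·(3/2)²·(3·(9/2)-(3/2))/(6·20000) = 27/10000 m
Load 4 — applied couple M₀=2 kN·m at a=4 m (b=L-a=2):
  y_4 = M₀x²/(2EI)  [x≤a] = 2·(3/2)²/(2·20000) = 9/80000 m
Superposition: y = Σ y_i = -729/64000 m ≈ -0.011391 m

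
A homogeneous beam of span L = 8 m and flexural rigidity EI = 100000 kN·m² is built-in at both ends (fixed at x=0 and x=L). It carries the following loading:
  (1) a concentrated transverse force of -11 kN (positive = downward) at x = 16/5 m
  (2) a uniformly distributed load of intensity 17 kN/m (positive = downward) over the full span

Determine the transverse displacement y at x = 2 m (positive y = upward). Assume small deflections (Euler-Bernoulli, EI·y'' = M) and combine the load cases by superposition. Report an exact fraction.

Load 1 — point force P=-11 kN at a=16/5 m (b=L-a=24/5):
  y_1 = -Pb²x²(3aL-(3a+b)x)/(6L³EI)  [x≤a] = -(-11)·(24/5)²·2²·(3·(16/5)·8-(3·(16/5)+(24/5))·2)/(6·8³·100000) = 99/625000 m
Load 2 — uniform load w=17 kN/m over full span:
  y_2 = -wx²(L-x)²/(24EI) = -17·2²·(8-2)²/(24·100000) = -51/50000 m
Superposition: y = Σ y_i = -1077/1250000 m ≈ -0.000862 m

y(2) = -1077/1250000 m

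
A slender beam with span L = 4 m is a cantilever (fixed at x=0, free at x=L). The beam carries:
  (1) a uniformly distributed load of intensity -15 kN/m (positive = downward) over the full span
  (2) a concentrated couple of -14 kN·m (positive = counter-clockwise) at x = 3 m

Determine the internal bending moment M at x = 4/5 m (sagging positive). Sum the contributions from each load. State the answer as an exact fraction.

M(4/5) = 314/5 kN·m

Load 1 — uniform load w=-15 kN/m over full span:
  M_1 = -w(L-x)²/2 = -(-15)·(4-(4/5))²/2 = 384/5 kN·m
Load 2 — applied couple M₀=-14 kN·m at a=3 m (b=L-a=1):
  M_2 = M₀  [x≤a] = (-14) = -14 kN·m
Superposition: M = Σ M_i = 314/5 kN·m ≈ 62.800000 kN·m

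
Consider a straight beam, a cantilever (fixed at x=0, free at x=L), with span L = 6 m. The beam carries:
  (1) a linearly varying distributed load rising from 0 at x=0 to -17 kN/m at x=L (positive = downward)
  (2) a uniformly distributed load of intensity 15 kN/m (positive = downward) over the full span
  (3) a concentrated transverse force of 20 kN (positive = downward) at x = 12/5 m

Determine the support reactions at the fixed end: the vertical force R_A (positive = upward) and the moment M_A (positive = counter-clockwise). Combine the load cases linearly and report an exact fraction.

R_A = 59 kN, M_A = 114 kN·m

Load 1 — triangular load w₀=-17 kN/m (0→w₀ over full span):
  R_A = w₀L/2 = (-17)·6/2 = -51 kN
  M_A = w₀L²/3 = (-17)·6²/3 = -204 kN·m
Load 2 — uniform load w=15 kN/m over full span:
  R_A = wL = 15·6 = 90 kN
  M_A = wL²/2 = 15·6²/2 = 270 kN·m
Load 3 — point force P=20 kN at a=12/5 m (b=L-a=18/5):
  R_A = P = 20 kN
  M_A = Pa = 20·(12/5) = 48 kN·m
Superposition: R_A = 59 kN, M_A = 114 kN·m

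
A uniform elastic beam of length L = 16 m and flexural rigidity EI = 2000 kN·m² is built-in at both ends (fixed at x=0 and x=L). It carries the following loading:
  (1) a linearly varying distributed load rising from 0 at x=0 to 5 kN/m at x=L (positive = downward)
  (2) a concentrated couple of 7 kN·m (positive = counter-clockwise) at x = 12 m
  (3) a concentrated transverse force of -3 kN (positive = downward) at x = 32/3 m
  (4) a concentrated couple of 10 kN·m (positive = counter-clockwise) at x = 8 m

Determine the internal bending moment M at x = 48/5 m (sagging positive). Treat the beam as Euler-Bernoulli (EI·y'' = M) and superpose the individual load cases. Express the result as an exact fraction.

Load 1 — triangular load w₀=5 kN/m (0→w₀ over full span):
  M_1 = 3w₀Lx/20 - w₀L²/30 - w₀x³/(6L) = 3·5·16·(48/5)/20 - 5·16²/30 - 5·(48/5)³/(6·16) = 1984/75 kN·m
Load 2 — applied couple M₀=7 kN·m at a=12 m (b=L-a=4):
  M_2 = R_Ax - M_A  [x≤a] with R_A=63/128, M_A=35/16 = (63/128)·(48/5) - (35/16) = 203/80 kN·m
Load 3 — point force P=-3 kN at a=32/3 m (b=L-a=16/3):
  M_3 = Pb²(3a+b)x/L³ - Pab²/L²  [x≤a] = (-3)·(16/3)²·(3·(32/3)+(16/3))·(48/5)/16³ - (-3)·(32/3)·(16/3)²/16² = -176/45 kN·m
Load 4 — applied couple M₀=10 kN·m at a=8 m (b=L-a=8):
  M_4 = R_Ax - M_A - M₀  [x>a] with R_A=15/16, M_A=5/2 = (15/16)·(48/5) - (5/2) - 10 = -7/2 kN·m
Superposition: M = Σ M_i = 77687/3600 kN·m ≈ 21.579722 kN·m

M(48/5) = 77687/3600 kN·m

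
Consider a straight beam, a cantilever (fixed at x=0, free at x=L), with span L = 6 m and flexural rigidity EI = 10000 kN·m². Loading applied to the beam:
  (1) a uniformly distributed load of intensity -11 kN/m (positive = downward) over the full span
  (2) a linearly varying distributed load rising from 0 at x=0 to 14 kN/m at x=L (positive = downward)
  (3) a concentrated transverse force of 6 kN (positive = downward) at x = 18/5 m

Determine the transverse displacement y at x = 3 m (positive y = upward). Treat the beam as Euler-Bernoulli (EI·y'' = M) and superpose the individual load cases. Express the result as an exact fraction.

y(3) = -27/25000 m

Load 1 — uniform load w=-11 kN/m over full span:
  y_1 = -wx²(x²-4Lx+6L²)/(24EI) = -(-11)·3²·(3²-4·6·3+6·6²)/(24·10000) = 5049/80000 m
Load 2 — triangular load w₀=14 kN/m (0→w₀ over full span):
  y_2 = (w₀Lx³/12-w₀L²x²/6-w₀x⁵/(120L))/EI = (14·6·3³/12-14·6²·3²/6-14·3⁵/(120·6))/10000 = -22869/400000 m
Load 3 — point force P=6 kN at a=18/5 m (b=L-a=12/5):
  y_3 = -Px²(3a-x)/(6EI)  [x≤a] = -6·3²·(3·(18/5)-3)/(6·10000) = -351/50000 m
Superposition: y = Σ y_i = -27/25000 m ≈ -0.001080 m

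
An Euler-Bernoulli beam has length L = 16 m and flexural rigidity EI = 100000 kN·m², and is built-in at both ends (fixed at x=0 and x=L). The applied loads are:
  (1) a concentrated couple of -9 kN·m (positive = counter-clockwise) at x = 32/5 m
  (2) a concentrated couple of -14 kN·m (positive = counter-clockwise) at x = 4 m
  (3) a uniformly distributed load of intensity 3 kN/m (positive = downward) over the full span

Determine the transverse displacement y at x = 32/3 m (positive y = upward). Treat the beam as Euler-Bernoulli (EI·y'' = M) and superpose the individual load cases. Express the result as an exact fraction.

Load 1 — applied couple M₀=-9 kN·m at a=32/5 m (b=L-a=48/5):
  y_1 = (R_Ax³/6 - M_Ax²/2 - M₀(x-a)²/2)/EI  [x>a] with R_A=-81/100, M_A=-27/25 = ((-81/100)·(32/3)³/6 - (-27/25)·(32/3)²/2 - (-9)·((32/3)-(32/5))²/2)/100000 = -16/78125 m
Load 2 — applied couple M₀=-14 kN·m at a=4 m (b=L-a=12):
  y_2 = (R_Ax³/6 - M_Ax²/2 - M₀(x-a)²/2)/EI  [x>a] with R_A=-63/64, M_A=21/8 = ((-63/64)·(32/3)³/6 - (21/8)·(32/3)²/2 - (-14)·((32/3)-4)²/2)/100000 = -7/18750 m
Load 3 — uniform load w=3 kN/m over full span:
  y_3 = -wx²(L-x)²/(24EI) = -3·(32/3)²·(16-(32/3))²/(24·100000) = -1024/253125 m
Superposition: y = Σ y_i = -58517/12656250 m ≈ -0.004624 m

y(32/3) = -58517/12656250 m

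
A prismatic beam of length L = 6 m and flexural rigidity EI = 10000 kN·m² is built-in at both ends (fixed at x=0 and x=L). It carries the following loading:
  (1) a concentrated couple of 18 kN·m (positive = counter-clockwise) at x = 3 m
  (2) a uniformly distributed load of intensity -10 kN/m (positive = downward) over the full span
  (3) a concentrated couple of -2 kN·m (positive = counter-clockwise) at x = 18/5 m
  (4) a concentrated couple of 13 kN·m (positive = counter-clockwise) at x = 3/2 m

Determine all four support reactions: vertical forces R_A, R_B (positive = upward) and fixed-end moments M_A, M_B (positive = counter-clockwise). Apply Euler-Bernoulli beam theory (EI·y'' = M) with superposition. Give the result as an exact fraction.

Load 1 — applied couple M₀=18 kN·m at a=3 m (b=L-a=3):
  R_A = 6M₀ab/L³ = 6·18·3·3/6³ = 9/2 kN
  M_A = M₀b(2a-b)/L² = 18·3·(2·3-3)/6² = 9/2 kN·m
  R_B = -6M₀ab/L³ = -6·18·3·3/6³ = -9/2 kN
  M_B = M₀a(2b-a)/L² = 18·3·(2·3-3)/6² = 9/2 kN·m
Load 2 — uniform load w=-10 kN/m over full span:
  R_A = wL/2 = (-10)·6/2 = -30 kN
  M_A = wL²/12 = (-10)·6²/12 = -30 kN·m
  R_B = wL/2 = (-10)·6/2 = -30 kN
  M_B = -wL²/12 = -(-10)·6²/12 = 30 kN·m
Load 3 — applied couple M₀=-2 kN·m at a=18/5 m (b=L-a=12/5):
  R_A = 6M₀ab/L³ = 6·(-2)·(18/5)·(12/5)/6³ = -12/25 kN
  M_A = M₀b(2a-b)/L² = (-2)·(12/5)·(2·(18/5)-(12/5))/6² = -16/25 kN·m
  R_B = -6M₀ab/L³ = -6·(-2)·(18/5)·(12/5)/6³ = 12/25 kN
  M_B = M₀a(2b-a)/L² = (-2)·(18/5)·(2·(12/5)-(18/5))/6² = -6/25 kN·m
Load 4 — applied couple M₀=13 kN·m at a=3/2 m (b=L-a=9/2):
  R_A = 6M₀ab/L³ = 6·13·(3/2)·(9/2)/6³ = 39/16 kN
  M_A = M₀b(2a-b)/L² = 13·(9/2)·(2·(3/2)-(9/2))/6² = -39/16 kN·m
  R_B = -6M₀ab/L³ = -6·13·(3/2)·(9/2)/6³ = -39/16 kN
  M_B = M₀a(2b-a)/L² = 13·(3/2)·(2·(9/2)-(3/2))/6² = 65/16 kN·m
Superposition: R_A = -9417/400 kN, M_A = -11431/400 kN·m, R_B = -14583/400 kN, M_B = 15329/400 kN·m

R_A = -9417/400 kN, M_A = -11431/400 kN·m, R_B = -14583/400 kN, M_B = 15329/400 kN·m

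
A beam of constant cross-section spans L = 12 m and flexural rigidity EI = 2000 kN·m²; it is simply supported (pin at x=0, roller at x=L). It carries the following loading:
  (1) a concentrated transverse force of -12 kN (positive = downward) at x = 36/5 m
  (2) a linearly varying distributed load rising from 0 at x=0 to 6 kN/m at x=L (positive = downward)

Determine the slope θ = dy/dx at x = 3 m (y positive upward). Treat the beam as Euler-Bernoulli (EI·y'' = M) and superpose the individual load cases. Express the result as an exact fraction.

θ(3) = -148239/4000000 rad

Load 1 — point force P=-12 kN at a=36/5 m (b=L-a=24/5):
  θ_1 = -Pb(L²-b²-3x²)/(6LEI)  [x≤a] = -(-12)·(24/5)·(12²-(24/5)²-3·3²)/(6·12·2000) = 2349/62500 rad
Load 2 — triangular load w₀=6 kN/m (0→w₀ over full span):
  θ_2 = -w₀(7L⁴-30L²x²+15x⁴)/(360LEI) = -6·(7·12⁴-30·12²·3²+15·3⁴)/(360·12·2000) = -11943/160000 rad
Superposition: θ = Σ θ_i = -148239/4000000 rad ≈ -0.037060 rad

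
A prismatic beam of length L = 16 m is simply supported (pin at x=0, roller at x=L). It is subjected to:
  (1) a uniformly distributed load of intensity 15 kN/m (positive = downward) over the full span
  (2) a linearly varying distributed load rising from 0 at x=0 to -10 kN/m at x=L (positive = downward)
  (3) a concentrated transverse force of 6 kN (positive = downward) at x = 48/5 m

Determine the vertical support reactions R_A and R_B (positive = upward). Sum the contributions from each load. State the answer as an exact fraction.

R_A = 1436/15 kN, R_B = 1054/15 kN

Load 1 — uniform load w=15 kN/m over full span:
  R_A = wL/2 = 15·16/2 = 120 kN
  R_B = wL/2 = 15·16/2 = 120 kN
Load 2 — triangular load w₀=-10 kN/m (0→w₀ over full span):
  R_A = w₀L/6 = (-10)·16/6 = -80/3 kN
  R_B = w₀L/3 = (-10)·16/3 = -160/3 kN
Load 3 — point force P=6 kN at a=48/5 m (b=L-a=32/5):
  R_A = Pb/L = 6·(32/5)/16 = 12/5 kN
  R_B = Pa/L = 6·(48/5)/16 = 18/5 kN
Superposition: R_A = 1436/15 kN, R_B = 1054/15 kN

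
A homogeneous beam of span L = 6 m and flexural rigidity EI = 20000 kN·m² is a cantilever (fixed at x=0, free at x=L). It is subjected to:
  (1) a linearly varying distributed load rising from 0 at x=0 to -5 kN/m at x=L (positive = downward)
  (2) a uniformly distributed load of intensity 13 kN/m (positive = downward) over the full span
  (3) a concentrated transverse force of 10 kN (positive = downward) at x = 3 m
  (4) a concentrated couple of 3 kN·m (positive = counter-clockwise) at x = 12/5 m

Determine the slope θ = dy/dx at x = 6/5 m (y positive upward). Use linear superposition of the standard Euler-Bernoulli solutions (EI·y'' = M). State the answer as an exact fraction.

Load 1 — triangular load w₀=-5 kN/m (0→w₀ over full span):
  θ_1 = (w₀Lx²/4-w₀L²x/3-w₀x⁴/(24L))/EI = ((-5)·6·(6/5)²/4-(-5)·6²·(6/5)/3-(-5)·(6/5)⁴/(24·6))/20000 = 7659/2500000 rad
Load 2 — uniform load w=13 kN/m over full span:
  θ_2 = -wx(x²-3Lx+3L²)/(6EI) = -13·(6/5)·((6/5)²-3·6·(6/5)+3·6²)/(6·20000) = -7137/625000 rad
Load 3 — point force P=10 kN at a=3 m (b=L-a=3):
  θ_3 = -Px(2a-x)/(2EI)  [x≤a] = -10·(6/5)·(2·3-(6/5))/(2·20000) = -9/6250 rad
Load 4 — applied couple M₀=3 kN·m at a=12/5 m (b=L-a=18/5):
  θ_4 = M₀x/EI  [x≤a] = 3·(6/5)/20000 = 9/50000 rad
Superposition: θ = Σ θ_i = -24039/2500000 rad ≈ -0.009616 rad

θ(6/5) = -24039/2500000 rad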